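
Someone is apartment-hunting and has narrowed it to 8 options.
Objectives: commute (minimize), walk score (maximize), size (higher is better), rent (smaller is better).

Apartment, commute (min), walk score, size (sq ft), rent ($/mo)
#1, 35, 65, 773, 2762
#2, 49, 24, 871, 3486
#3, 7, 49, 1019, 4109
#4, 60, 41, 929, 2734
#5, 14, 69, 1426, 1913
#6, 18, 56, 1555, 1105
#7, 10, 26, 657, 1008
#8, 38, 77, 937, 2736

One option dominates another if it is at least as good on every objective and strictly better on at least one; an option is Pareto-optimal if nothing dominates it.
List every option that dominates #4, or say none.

#5: commute 14≤60, walk score 69≥41, size 1426≥929, rent 1913≤2734 — dominates #4.
#6: commute 18≤60, walk score 56≥41, size 1555≥929, rent 1105≤2734 — dominates #4.
Others (#1, #2, #3, #7, #8) are each worse than #4 on at least one objective.

#5, #6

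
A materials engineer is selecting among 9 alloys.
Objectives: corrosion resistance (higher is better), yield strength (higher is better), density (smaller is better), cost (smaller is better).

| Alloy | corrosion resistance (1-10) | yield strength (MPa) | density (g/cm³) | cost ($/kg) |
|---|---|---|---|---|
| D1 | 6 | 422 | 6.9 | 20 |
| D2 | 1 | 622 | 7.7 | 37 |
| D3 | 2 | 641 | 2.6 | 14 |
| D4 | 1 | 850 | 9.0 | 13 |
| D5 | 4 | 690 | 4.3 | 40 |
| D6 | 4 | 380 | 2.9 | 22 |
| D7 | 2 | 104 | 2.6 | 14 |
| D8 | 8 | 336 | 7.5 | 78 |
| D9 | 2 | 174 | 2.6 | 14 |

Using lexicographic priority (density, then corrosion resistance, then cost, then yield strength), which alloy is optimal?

D3

First minimize density: best is 2.6, kept {D3, D7, D9}.
Then maximize corrosion resistance: best is 2, kept {D3, D7, D9}.
Then minimize cost: best is 14, kept {D3, D7, D9}.
Then maximize yield strength: best is 641, kept {D3}.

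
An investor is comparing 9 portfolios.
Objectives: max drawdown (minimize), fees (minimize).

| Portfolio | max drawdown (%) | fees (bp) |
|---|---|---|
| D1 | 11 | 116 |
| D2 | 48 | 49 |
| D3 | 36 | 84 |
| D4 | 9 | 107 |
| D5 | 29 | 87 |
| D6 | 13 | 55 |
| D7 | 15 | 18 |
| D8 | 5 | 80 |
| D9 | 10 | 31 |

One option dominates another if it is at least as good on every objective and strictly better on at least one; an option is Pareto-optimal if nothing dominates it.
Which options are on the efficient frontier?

D1: dominated by D4 (max drawdown 9≤11, fees 107≤116).
D2: dominated by D7 (max drawdown 15≤48, fees 18≤49).
D3: dominated by D6 (max drawdown 13≤36, fees 55≤84).
D4: dominated by D8 (max drawdown 5≤9, fees 80≤107).
D5: dominated by D6 (max drawdown 13≤29, fees 55≤87).
D6: dominated by D9 (max drawdown 10≤13, fees 31≤55).
D7: not dominated (best fees).
D8: not dominated (best max drawdown).
D9: not dominated.

D7, D8, D9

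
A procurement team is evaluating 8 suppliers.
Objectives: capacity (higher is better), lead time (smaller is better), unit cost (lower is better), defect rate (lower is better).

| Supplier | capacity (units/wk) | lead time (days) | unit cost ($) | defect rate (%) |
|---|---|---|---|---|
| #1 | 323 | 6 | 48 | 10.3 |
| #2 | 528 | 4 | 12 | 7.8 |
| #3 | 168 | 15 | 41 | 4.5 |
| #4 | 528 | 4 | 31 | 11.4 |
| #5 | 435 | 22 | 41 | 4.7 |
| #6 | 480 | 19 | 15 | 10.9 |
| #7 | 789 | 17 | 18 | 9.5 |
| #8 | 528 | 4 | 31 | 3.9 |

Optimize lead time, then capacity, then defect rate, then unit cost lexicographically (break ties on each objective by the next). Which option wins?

#8

First minimize lead time: best is 4, kept {#2, #4, #8}.
Then maximize capacity: best is 528, kept {#2, #4, #8}.
Then minimize defect rate: best is 3.9, kept {#8}.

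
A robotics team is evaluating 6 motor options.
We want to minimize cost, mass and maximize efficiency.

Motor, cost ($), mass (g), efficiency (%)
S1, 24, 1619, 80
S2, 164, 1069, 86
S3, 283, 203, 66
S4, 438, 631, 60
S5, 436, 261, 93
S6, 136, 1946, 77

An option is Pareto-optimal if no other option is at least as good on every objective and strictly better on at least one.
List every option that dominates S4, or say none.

S3: cost 283≤438, mass 203≤631, efficiency 66≥60 — dominates S4.
S5: cost 436≤438, mass 261≤631, efficiency 93≥60 — dominates S4.
Others (S1, S2, S6) are each worse than S4 on at least one objective.

S3, S5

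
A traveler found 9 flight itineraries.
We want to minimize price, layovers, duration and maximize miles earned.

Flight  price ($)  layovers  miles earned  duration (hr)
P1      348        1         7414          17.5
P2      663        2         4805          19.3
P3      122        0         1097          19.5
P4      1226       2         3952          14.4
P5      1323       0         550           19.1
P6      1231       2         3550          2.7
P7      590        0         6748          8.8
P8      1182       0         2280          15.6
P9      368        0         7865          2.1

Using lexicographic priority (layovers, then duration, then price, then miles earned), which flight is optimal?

First minimize layovers: best is 0, kept {P3, P5, P7, P8, P9}.
Then minimize duration: best is 2.1, kept {P9}.

P9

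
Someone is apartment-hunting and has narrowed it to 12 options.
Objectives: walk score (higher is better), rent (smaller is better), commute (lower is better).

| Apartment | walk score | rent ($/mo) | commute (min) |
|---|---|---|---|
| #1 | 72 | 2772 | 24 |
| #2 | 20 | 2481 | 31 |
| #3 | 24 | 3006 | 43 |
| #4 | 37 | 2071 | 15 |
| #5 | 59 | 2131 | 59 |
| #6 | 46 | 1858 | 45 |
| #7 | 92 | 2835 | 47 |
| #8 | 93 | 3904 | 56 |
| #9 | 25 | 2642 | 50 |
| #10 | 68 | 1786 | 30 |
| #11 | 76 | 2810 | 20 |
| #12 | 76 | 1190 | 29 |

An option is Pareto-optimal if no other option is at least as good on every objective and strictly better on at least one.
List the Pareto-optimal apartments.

#1: not dominated.
#2: dominated by #4 (walk score 37≥20, rent 2071≤2481, commute 15≤31).
#3: dominated by #1 (walk score 72≥24, rent 2772≤3006, commute 24≤43).
#4: not dominated (best commute).
#5: dominated by #10 (walk score 68≥59, rent 1786≤2131, commute 30≤59).
#6: dominated by #10 (walk score 68≥46, rent 1786≤1858, commute 30≤45).
#7: not dominated.
#8: not dominated (best walk score).
#9: dominated by #4 (walk score 37≥25, rent 2071≤2642, commute 15≤50).
#10: dominated by #12 (walk score 76≥68, rent 1190≤1786, commute 29≤30).
#11: not dominated.
#12: not dominated (best rent).

#1, #4, #7, #8, #11, #12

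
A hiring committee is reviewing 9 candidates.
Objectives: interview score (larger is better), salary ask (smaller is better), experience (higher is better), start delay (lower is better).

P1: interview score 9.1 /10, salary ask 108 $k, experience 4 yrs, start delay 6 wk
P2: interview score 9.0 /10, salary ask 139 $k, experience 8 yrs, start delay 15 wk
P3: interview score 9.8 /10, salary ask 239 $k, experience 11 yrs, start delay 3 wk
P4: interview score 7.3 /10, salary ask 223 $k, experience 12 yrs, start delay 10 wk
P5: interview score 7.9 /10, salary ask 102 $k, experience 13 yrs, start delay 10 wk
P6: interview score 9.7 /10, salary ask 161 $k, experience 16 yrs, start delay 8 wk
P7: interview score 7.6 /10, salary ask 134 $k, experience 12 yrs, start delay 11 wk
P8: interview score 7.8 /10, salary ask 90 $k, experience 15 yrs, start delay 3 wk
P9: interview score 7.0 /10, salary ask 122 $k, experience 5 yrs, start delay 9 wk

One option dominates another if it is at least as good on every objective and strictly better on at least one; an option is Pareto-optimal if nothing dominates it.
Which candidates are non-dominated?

P1: not dominated.
P2: not dominated.
P3: not dominated (best interview score).
P4: dominated by P5 (interview score 7.9≥7.3, salary ask 102≤223, experience 13≥12, start delay 10≤10).
P5: not dominated.
P6: not dominated (best experience).
P7: dominated by P5 (interview score 7.9≥7.6, salary ask 102≤134, experience 13≥12, start delay 10≤11).
P8: not dominated (best salary ask).
P9: dominated by P8 (interview score 7.8≥7.0, salary ask 90≤122, experience 15≥5, start delay 3≤9).

P1, P2, P3, P5, P6, P8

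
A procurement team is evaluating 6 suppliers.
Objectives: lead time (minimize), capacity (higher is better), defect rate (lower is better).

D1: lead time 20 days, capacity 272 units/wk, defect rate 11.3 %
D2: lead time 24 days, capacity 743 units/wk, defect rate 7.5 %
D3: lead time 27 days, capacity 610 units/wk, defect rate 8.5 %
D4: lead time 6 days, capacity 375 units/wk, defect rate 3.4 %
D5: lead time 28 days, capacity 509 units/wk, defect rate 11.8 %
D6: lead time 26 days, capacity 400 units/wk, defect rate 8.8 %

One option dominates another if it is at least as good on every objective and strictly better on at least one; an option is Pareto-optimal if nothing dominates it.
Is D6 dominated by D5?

D5 vs D6: D5 is worse on lead time (28 vs 26), so it does not dominate D6.

No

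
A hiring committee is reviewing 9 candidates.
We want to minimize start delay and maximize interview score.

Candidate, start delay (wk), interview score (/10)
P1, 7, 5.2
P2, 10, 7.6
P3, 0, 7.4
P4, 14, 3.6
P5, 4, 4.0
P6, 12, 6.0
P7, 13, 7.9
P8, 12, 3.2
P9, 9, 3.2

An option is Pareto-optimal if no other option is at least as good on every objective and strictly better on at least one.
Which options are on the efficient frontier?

P2, P3, P7

P1: dominated by P3 (start delay 0≤7, interview score 7.4≥5.2).
P2: not dominated.
P3: not dominated (best start delay).
P4: dominated by P1 (start delay 7≤14, interview score 5.2≥3.6).
P5: dominated by P3 (start delay 0≤4, interview score 7.4≥4.0).
P6: dominated by P2 (start delay 10≤12, interview score 7.6≥6.0).
P7: not dominated (best interview score).
P8: dominated by P1 (start delay 7≤12, interview score 5.2≥3.2).
P9: dominated by P1 (start delay 7≤9, interview score 5.2≥3.2).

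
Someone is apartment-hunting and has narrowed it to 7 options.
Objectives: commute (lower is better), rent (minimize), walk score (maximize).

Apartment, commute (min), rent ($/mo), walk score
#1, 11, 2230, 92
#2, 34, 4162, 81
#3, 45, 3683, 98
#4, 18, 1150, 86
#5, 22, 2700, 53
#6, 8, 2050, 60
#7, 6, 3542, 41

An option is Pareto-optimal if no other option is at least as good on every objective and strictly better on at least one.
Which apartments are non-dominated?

#1, #3, #4, #6, #7

#1: not dominated.
#2: dominated by #1 (commute 11≤34, rent 2230≤4162, walk score 92≥81).
#3: not dominated (best walk score).
#4: not dominated (best rent).
#5: dominated by #1 (commute 11≤22, rent 2230≤2700, walk score 92≥53).
#6: not dominated.
#7: not dominated (best commute).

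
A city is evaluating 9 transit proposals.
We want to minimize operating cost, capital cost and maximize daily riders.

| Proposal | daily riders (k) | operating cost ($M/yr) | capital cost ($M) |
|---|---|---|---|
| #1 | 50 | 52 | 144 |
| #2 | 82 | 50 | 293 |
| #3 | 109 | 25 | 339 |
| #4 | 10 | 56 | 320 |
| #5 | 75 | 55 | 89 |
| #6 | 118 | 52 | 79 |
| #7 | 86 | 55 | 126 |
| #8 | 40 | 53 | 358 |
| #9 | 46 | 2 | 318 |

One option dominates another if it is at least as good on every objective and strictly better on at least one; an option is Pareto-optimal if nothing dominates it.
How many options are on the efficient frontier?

4

#1: dominated by #6 (daily riders 118≥50, operating cost 52≤52, capital cost 79≤144).
#2: not dominated.
#3: not dominated.
#4: dominated by #1 (daily riders 50≥10, operating cost 52≤56, capital cost 144≤320).
#5: dominated by #6 (daily riders 118≥75, operating cost 52≤55, capital cost 79≤89).
#6: not dominated (best daily riders).
#7: dominated by #6 (daily riders 118≥86, operating cost 52≤55, capital cost 79≤126).
#8: dominated by #1 (daily riders 50≥40, operating cost 52≤53, capital cost 144≤358).
#9: not dominated (best operating cost).
Pareto-optimal: #2, #3, #6, #9 → 4.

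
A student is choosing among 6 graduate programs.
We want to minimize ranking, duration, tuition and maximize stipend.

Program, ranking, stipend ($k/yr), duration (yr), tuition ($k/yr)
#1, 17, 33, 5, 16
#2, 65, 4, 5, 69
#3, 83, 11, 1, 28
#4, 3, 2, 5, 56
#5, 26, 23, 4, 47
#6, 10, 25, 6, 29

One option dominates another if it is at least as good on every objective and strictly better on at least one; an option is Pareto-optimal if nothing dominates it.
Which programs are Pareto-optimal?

#1, #3, #4, #5, #6

#1: not dominated (best stipend).
#2: dominated by #1 (ranking 17≤65, stipend 33≥4, duration 5≤5, tuition 16≤69).
#3: not dominated (best duration).
#4: not dominated (best ranking).
#5: not dominated.
#6: not dominated.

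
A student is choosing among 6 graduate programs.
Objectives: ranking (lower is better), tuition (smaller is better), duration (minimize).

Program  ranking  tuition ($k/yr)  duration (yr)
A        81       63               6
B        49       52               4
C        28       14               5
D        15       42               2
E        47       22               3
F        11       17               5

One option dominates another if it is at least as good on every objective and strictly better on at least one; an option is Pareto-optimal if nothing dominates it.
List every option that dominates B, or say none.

D, E

D: ranking 15≤49, tuition 42≤52, duration 2≤4 — dominates B.
E: ranking 47≤49, tuition 22≤52, duration 3≤4 — dominates B.
Others (A, C, F) are each worse than B on at least one objective.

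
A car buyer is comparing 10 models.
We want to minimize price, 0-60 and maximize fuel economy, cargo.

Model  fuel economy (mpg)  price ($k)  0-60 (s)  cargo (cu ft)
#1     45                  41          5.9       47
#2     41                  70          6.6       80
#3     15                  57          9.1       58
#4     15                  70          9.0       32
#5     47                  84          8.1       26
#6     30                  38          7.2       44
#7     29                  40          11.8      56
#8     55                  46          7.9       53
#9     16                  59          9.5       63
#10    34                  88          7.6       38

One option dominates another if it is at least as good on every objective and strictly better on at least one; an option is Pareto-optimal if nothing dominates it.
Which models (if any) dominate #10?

#1, #2

#1: fuel economy 45≥34, price 41≤88, 0-60 5.9≤7.6, cargo 47≥38 — dominates #10.
#2: fuel economy 41≥34, price 70≤88, 0-60 6.6≤7.6, cargo 80≥38 — dominates #10.
Others (#3, #4, #5, #6, #7, #8, #9) are each worse than #10 on at least one objective.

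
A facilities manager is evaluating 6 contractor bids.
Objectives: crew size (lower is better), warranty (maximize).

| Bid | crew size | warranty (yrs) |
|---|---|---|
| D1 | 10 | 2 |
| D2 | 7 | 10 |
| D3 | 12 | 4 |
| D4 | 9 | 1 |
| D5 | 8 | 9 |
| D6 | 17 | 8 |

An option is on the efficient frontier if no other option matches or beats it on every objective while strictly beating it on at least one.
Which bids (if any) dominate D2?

none

D1: worse on crew size (10 vs 7).
D3: worse on crew size (12 vs 7).
D4: worse on crew size (9 vs 7).
D5: worse on crew size (8 vs 7).
D6: worse on crew size (17 vs 7).
No option dominates D2.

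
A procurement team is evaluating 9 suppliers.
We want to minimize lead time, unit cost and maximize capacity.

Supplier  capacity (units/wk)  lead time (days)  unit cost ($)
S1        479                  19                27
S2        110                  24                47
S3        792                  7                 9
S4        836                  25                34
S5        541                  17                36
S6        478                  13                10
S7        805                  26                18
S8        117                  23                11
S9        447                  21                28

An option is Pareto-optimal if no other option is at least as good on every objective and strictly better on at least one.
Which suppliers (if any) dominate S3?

S1: worse on capacity (479 vs 792).
S2: worse on capacity (110 vs 792).
S4: worse on lead time (25 vs 7).
S5: worse on capacity (541 vs 792).
S6: worse on capacity (478 vs 792).
S7: worse on lead time (26 vs 7).
S8: worse on capacity (117 vs 792).
S9: worse on capacity (447 vs 792).
No option dominates S3.

none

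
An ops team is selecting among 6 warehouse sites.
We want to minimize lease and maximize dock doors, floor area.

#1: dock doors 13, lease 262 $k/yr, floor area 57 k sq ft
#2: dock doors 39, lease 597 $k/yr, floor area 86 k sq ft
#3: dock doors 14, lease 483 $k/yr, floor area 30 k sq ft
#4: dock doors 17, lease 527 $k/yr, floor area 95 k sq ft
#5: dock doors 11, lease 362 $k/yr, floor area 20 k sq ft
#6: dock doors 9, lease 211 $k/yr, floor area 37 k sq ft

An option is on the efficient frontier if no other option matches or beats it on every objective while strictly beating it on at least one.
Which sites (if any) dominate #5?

#1: dock doors 13≥11, lease 262≤362, floor area 57≥20 — dominates #5.
Others (#2, #3, #4, #6) are each worse than #5 on at least one objective.

#1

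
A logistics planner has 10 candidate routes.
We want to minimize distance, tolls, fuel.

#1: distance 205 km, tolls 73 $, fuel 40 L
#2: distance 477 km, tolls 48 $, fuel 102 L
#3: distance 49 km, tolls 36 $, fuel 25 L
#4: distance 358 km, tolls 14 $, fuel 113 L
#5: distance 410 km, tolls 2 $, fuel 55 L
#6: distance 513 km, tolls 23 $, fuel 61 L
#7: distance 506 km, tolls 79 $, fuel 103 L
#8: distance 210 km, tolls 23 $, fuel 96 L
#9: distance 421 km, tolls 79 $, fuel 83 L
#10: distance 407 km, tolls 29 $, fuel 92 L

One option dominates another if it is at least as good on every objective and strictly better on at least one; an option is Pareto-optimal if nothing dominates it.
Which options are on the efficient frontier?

#3, #4, #5, #8, #10

#1: dominated by #3 (distance 49≤205, tolls 36≤73, fuel 25≤40).
#2: dominated by #3 (distance 49≤477, tolls 36≤48, fuel 25≤102).
#3: not dominated (best distance).
#4: not dominated.
#5: not dominated (best tolls).
#6: dominated by #5 (distance 410≤513, tolls 2≤23, fuel 55≤61).
#7: dominated by #1 (distance 205≤506, tolls 73≤79, fuel 40≤103).
#8: not dominated.
#9: dominated by #1 (distance 205≤421, tolls 73≤79, fuel 40≤83).
#10: not dominated.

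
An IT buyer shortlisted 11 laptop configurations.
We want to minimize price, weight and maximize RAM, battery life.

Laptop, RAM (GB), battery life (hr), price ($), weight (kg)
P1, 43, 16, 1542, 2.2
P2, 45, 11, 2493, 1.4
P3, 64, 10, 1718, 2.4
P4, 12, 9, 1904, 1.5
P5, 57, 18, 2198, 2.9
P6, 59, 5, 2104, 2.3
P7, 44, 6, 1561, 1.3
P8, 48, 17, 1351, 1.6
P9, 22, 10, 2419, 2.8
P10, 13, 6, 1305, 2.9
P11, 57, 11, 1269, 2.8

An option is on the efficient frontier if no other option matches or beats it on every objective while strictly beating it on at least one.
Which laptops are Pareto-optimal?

P2, P3, P4, P5, P6, P7, P8, P11

P1: dominated by P8 (RAM 48≥43, battery life 17≥16, price 1351≤1542, weight 1.6≤2.2).
P2: not dominated.
P3: not dominated (best RAM).
P4: not dominated.
P5: not dominated (best battery life).
P6: not dominated.
P7: not dominated (best weight).
P8: not dominated.
P9: dominated by P1 (RAM 43≥22, battery life 16≥10, price 1542≤2419, weight 2.2≤2.8).
P10: dominated by P11 (RAM 57≥13, battery life 11≥6, price 1269≤1305, weight 2.8≤2.9).
P11: not dominated (best price).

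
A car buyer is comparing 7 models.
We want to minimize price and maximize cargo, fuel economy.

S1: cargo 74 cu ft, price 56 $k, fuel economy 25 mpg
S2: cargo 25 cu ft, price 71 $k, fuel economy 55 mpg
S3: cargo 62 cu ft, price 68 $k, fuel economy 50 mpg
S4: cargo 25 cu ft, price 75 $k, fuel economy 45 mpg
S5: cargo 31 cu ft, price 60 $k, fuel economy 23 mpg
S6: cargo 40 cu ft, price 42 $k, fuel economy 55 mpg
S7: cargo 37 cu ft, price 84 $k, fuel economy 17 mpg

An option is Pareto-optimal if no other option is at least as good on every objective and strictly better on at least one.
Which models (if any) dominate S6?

none

S1: worse on price (56 vs 42).
S2: worse on cargo (25 vs 40).
S3: worse on price (68 vs 42).
S4: worse on cargo (25 vs 40).
S5: worse on cargo (31 vs 40).
S7: worse on cargo (37 vs 40).
No option dominates S6.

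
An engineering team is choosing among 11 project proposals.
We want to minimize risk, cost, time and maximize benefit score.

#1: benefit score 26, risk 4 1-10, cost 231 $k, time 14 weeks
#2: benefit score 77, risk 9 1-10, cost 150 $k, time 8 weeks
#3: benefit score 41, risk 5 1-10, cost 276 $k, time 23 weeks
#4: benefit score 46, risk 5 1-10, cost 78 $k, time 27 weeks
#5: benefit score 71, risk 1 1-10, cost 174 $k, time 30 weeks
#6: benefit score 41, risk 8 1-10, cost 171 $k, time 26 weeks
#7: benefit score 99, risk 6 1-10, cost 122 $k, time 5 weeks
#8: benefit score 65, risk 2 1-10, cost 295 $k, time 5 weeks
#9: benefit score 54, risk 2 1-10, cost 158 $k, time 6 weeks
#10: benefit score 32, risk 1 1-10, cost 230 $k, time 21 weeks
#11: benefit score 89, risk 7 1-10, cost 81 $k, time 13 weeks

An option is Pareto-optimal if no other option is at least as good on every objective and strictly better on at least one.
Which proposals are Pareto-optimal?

#1: dominated by #9 (benefit score 54≥26, risk 2≤4, cost 158≤231, time 6≤14).
#2: dominated by #7 (benefit score 99≥77, risk 6≤9, cost 122≤150, time 5≤8).
#3: dominated by #9 (benefit score 54≥41, risk 2≤5, cost 158≤276, time 6≤23).
#4: not dominated (best cost).
#5: not dominated.
#6: dominated by #7 (benefit score 99≥41, risk 6≤8, cost 122≤171, time 5≤26).
#7: not dominated (best benefit score).
#8: not dominated.
#9: not dominated.
#10: not dominated.
#11: not dominated.

#4, #5, #7, #8, #9, #10, #11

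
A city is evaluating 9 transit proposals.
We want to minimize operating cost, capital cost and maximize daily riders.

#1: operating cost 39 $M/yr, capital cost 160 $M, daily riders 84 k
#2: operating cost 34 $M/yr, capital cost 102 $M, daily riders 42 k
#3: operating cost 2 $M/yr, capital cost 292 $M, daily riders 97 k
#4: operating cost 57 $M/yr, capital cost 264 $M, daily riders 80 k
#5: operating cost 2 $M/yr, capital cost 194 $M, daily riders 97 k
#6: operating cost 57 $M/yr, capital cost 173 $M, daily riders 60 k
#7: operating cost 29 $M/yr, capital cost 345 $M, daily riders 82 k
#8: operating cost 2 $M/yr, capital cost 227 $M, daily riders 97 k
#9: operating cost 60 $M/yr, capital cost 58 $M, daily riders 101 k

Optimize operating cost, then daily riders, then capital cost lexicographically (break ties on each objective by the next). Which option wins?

#5

First minimize operating cost: best is 2, kept {#3, #5, #8}.
Then maximize daily riders: best is 97, kept {#3, #5, #8}.
Then minimize capital cost: best is 194, kept {#5}.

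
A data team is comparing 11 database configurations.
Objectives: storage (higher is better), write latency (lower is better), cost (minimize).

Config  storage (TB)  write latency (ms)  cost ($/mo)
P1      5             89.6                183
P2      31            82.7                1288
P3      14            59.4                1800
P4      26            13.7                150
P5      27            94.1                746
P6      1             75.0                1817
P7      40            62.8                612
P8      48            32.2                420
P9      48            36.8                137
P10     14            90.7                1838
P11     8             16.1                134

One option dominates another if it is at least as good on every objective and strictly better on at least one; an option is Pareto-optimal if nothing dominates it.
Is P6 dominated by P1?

P1 vs P6: P1 is worse on write latency (89.6 vs 75.0), so it does not dominate P6.

No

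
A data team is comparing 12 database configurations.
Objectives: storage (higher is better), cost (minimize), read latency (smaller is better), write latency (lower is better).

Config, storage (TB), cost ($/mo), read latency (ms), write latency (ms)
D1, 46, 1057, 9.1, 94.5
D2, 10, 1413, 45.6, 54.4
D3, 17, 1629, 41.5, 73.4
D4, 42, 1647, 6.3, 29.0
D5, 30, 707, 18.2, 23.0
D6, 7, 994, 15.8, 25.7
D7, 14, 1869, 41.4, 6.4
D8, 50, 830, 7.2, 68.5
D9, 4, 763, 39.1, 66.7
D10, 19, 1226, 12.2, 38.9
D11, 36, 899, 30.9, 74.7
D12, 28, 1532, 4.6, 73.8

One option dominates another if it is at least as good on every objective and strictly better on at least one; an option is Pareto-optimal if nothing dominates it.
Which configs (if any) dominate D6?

none

D1: worse on cost (1057 vs 994).
D2: worse on cost (1413 vs 994).
D3: worse on cost (1629 vs 994).
D4: worse on cost (1647 vs 994).
D5: worse on read latency (18.2 vs 15.8).
D7: worse on cost (1869 vs 994).
D8: worse on write latency (68.5 vs 25.7).
D9: worse on storage (4 vs 7).
D10: worse on cost (1226 vs 994).
D11: worse on read latency (30.9 vs 15.8).
D12: worse on cost (1532 vs 994).
No option dominates D6.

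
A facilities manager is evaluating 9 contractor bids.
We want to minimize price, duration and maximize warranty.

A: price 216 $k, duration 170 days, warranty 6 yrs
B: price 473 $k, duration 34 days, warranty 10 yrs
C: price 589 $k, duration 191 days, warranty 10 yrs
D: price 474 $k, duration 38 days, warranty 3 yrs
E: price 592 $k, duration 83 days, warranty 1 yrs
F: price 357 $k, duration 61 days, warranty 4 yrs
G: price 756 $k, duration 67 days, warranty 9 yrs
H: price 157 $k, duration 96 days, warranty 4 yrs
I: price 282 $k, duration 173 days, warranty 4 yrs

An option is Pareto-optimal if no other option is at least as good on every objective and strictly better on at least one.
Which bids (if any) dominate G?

B

B: price 473≤756, duration 34≤67, warranty 10≥9 — dominates G.
Others (A, C, D, E, F, H, I) are each worse than G on at least one objective.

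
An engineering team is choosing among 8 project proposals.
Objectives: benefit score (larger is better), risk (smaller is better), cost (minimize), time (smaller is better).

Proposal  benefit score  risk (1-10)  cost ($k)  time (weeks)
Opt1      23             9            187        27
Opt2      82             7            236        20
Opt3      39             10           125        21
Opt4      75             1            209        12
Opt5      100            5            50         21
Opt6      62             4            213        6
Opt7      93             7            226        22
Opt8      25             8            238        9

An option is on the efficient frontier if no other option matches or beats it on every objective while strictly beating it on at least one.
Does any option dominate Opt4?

No

Opt1: worse on benefit score (23 vs 75).
Opt2: worse on risk (7 vs 1).
Opt3: worse on benefit score (39 vs 75).
Opt5: worse on risk (5 vs 1).
Opt6: worse on benefit score (62 vs 75).
Opt7: worse on risk (7 vs 1).
Opt8: worse on benefit score (25 vs 75).
No option is at least as good as Opt4 on every objective and strictly better on one.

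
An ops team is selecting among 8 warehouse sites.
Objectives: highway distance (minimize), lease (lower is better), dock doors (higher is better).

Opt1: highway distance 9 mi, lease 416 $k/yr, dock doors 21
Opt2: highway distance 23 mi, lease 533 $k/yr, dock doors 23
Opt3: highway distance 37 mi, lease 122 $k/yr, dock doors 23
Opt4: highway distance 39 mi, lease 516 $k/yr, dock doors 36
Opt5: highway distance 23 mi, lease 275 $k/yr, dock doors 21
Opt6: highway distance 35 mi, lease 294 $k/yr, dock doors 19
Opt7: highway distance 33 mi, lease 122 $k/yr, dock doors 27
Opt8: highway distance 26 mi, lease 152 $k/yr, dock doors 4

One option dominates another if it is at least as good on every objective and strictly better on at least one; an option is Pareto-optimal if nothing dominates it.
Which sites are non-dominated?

Opt1: not dominated (best highway distance).
Opt2: not dominated.
Opt3: dominated by Opt7 (highway distance 33≤37, lease 122≤122, dock doors 27≥23).
Opt4: not dominated (best dock doors).
Opt5: not dominated.
Opt6: dominated by Opt5 (highway distance 23≤35, lease 275≤294, dock doors 21≥19).
Opt7: not dominated.
Opt8: not dominated.

Opt1, Opt2, Opt4, Opt5, Opt7, Opt8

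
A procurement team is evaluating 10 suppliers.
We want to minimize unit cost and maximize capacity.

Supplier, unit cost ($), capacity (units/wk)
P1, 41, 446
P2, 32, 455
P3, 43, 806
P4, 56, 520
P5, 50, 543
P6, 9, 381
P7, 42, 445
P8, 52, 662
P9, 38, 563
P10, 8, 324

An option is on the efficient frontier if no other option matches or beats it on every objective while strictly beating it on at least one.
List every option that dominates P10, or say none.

none

P1: worse on unit cost (41 vs 8).
P2: worse on unit cost (32 vs 8).
P3: worse on unit cost (43 vs 8).
P4: worse on unit cost (56 vs 8).
P5: worse on unit cost (50 vs 8).
P6: worse on unit cost (9 vs 8).
P7: worse on unit cost (42 vs 8).
P8: worse on unit cost (52 vs 8).
P9: worse on unit cost (38 vs 8).
No option dominates P10.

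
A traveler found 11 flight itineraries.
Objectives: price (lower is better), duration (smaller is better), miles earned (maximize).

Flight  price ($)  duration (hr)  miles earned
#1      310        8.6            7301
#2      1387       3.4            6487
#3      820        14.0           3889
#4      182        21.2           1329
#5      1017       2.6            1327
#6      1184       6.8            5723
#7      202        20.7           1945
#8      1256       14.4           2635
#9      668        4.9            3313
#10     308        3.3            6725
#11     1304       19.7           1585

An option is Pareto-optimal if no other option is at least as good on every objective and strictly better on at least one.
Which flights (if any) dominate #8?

#1, #3, #6, #9, #10

#1: price 310≤1256, duration 8.6≤14.4, miles earned 7301≥2635 — dominates #8.
#3: price 820≤1256, duration 14.0≤14.4, miles earned 3889≥2635 — dominates #8.
#6: price 1184≤1256, duration 6.8≤14.4, miles earned 5723≥2635 — dominates #8.
#9: price 668≤1256, duration 4.9≤14.4, miles earned 3313≥2635 — dominates #8.
#10: price 308≤1256, duration 3.3≤14.4, miles earned 6725≥2635 — dominates #8.
Others (#2, #4, #5, #7, #11) are each worse than #8 on at least one objective.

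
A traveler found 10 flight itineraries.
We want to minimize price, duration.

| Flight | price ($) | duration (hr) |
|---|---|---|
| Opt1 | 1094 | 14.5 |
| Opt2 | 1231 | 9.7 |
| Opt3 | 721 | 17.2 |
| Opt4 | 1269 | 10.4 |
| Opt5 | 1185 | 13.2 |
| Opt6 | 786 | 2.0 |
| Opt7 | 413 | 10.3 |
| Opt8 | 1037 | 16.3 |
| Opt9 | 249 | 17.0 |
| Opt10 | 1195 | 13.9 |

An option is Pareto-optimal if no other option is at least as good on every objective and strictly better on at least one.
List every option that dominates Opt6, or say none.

Opt1: worse on price (1094 vs 786).
Opt2: worse on price (1231 vs 786).
Opt3: worse on duration (17.2 vs 2.0).
Opt4: worse on price (1269 vs 786).
Opt5: worse on price (1185 vs 786).
Opt7: worse on duration (10.3 vs 2.0).
Opt8: worse on price (1037 vs 786).
Opt9: worse on duration (17.0 vs 2.0).
Opt10: worse on price (1195 vs 786).
No option dominates Opt6.

none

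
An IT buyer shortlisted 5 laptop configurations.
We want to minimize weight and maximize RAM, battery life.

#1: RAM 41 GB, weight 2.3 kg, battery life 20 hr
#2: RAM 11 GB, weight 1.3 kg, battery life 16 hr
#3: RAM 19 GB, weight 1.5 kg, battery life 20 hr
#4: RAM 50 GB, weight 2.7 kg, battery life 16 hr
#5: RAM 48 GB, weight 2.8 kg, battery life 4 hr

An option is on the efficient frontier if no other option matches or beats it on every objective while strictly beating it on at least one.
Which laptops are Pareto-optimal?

#1: not dominated.
#2: not dominated (best weight).
#3: not dominated.
#4: not dominated (best RAM).
#5: dominated by #4 (RAM 50≥48, weight 2.7≤2.8, battery life 16≥4).

#1, #2, #3, #4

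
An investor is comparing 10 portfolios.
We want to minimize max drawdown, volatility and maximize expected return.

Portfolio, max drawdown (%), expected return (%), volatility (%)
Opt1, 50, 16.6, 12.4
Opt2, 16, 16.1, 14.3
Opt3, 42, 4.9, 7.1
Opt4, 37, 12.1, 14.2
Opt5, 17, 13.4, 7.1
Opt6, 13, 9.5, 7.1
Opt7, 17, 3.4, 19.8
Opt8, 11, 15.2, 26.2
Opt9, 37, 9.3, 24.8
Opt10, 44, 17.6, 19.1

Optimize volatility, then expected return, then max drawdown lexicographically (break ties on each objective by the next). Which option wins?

First minimize volatility: best is 7.1, kept {Opt3, Opt5, Opt6}.
Then maximize expected return: best is 13.4, kept {Opt5}.

Opt5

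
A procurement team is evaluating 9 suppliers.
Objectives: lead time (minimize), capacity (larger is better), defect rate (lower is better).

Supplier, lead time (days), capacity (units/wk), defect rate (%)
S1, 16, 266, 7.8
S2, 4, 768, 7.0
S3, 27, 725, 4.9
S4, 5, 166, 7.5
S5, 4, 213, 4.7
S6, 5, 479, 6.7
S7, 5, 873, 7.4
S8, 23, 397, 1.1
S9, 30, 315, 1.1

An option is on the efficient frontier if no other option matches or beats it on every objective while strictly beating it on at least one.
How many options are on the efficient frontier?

6

S1: dominated by S2 (lead time 4≤16, capacity 768≥266, defect rate 7.0≤7.8).
S2: not dominated.
S3: not dominated.
S4: dominated by S2 (lead time 4≤5, capacity 768≥166, defect rate 7.0≤7.5).
S5: not dominated.
S6: not dominated.
S7: not dominated (best capacity).
S8: not dominated.
S9: dominated by S8 (lead time 23≤30, capacity 397≥315, defect rate 1.1≤1.1).
Pareto-optimal: S2, S3, S5, S6, S7, S8 → 6.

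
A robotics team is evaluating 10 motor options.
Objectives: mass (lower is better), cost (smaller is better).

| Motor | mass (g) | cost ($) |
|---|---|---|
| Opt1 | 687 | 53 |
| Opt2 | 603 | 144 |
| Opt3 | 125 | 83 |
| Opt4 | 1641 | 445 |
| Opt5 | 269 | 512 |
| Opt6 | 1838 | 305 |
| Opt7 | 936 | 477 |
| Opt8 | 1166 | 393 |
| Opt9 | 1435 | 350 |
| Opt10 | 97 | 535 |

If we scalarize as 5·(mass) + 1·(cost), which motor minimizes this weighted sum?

Opt3

Opt1: 5·687 + 1·53 = 3488
Opt2: 5·603 + 1·144 = 3159
Opt3: 5·125 + 1·83 = 708
Opt4: 5·1641 + 1·445 = 8650
Opt5: 5·269 + 1·512 = 1857
Opt6: 5·1838 + 1·305 = 9495
Opt7: 5·936 + 1·477 = 5157
Opt8: 5·1166 + 1·393 = 6223
Opt9: 5·1435 + 1·350 = 7525
Opt10: 5·97 + 1·535 = 1020
Lowest: Opt3 at 708.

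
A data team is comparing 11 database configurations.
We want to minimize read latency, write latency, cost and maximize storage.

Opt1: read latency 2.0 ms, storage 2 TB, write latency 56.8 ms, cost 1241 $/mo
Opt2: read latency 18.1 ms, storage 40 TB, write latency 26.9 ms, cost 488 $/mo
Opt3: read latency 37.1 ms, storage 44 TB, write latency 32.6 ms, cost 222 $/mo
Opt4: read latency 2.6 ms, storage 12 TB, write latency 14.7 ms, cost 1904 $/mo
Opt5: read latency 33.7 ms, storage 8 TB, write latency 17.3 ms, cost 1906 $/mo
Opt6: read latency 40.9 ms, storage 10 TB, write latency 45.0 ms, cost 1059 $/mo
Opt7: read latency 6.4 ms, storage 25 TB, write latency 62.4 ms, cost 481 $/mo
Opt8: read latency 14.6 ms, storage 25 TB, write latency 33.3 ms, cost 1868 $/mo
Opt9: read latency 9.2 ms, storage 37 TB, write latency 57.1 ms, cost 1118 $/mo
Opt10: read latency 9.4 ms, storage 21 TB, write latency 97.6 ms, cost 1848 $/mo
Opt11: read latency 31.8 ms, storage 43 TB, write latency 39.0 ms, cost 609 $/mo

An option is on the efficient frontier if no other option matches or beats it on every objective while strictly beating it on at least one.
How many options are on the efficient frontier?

Opt1: not dominated (best read latency).
Opt2: not dominated.
Opt3: not dominated (best storage).
Opt4: not dominated (best write latency).
Opt5: dominated by Opt4 (read latency 2.6≤33.7, storage 12≥8, write latency 14.7≤17.3, cost 1904≤1906).
Opt6: dominated by Opt2 (read latency 18.1≤40.9, storage 40≥10, write latency 26.9≤45.0, cost 488≤1059).
Opt7: not dominated.
Opt8: not dominated.
Opt9: not dominated.
Opt10: dominated by Opt7 (read latency 6.4≤9.4, storage 25≥21, write latency 62.4≤97.6, cost 481≤1848).
Opt11: not dominated.
Pareto-optimal: Opt1, Opt2, Opt3, Opt4, Opt7, Opt8, Opt9, Opt11 → 8.

8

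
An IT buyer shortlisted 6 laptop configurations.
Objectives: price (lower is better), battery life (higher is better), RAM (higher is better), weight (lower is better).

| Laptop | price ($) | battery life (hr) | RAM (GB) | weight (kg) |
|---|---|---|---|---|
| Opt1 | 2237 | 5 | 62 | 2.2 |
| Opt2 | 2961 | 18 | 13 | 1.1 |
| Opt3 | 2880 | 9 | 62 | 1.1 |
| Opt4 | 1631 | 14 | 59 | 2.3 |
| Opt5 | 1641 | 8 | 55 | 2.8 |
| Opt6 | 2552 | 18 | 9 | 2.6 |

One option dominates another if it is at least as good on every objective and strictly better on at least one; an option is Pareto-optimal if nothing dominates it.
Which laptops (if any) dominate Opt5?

Opt4: price 1631≤1641, battery life 14≥8, RAM 59≥55, weight 2.3≤2.8 — dominates Opt5.
Others (Opt1, Opt2, Opt3, Opt6) are each worse than Opt5 on at least one objective.

Opt4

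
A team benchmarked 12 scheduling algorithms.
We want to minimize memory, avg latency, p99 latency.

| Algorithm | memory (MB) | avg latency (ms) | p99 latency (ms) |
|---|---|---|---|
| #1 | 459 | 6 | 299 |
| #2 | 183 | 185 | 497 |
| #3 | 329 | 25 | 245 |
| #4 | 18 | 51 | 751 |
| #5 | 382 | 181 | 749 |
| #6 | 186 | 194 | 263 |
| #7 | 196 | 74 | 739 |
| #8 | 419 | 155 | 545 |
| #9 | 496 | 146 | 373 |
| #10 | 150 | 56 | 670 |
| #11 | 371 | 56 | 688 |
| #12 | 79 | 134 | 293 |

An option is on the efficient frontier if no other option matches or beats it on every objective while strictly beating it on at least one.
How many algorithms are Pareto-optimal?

6

#1: not dominated (best avg latency).
#2: dominated by #12 (memory 79≤183, avg latency 134≤185, p99 latency 293≤497).
#3: not dominated (best p99 latency).
#4: not dominated (best memory).
#5: dominated by #3 (memory 329≤382, avg latency 25≤181, p99 latency 245≤749).
#6: not dominated.
#7: dominated by #10 (memory 150≤196, avg latency 56≤74, p99 latency 670≤739).
#8: dominated by #3 (memory 329≤419, avg latency 25≤155, p99 latency 245≤545).
#9: dominated by #1 (memory 459≤496, avg latency 6≤146, p99 latency 299≤373).
#10: not dominated.
#11: dominated by #3 (memory 329≤371, avg latency 25≤56, p99 latency 245≤688).
#12: not dominated.
Pareto-optimal: #1, #3, #4, #6, #10, #12 → 6.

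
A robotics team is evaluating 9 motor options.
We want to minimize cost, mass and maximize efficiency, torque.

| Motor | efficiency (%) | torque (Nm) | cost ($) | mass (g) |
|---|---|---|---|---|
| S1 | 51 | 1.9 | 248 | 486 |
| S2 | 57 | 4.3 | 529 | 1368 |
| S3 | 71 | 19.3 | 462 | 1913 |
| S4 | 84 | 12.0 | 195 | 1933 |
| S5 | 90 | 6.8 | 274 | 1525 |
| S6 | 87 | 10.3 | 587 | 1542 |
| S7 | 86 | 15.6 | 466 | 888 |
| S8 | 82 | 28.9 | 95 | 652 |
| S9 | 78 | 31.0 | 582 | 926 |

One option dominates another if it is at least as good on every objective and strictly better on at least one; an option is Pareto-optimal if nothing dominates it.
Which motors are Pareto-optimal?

S1: not dominated (best mass).
S2: dominated by S7 (efficiency 86≥57, torque 15.6≥4.3, cost 466≤529, mass 888≤1368).
S3: dominated by S8 (efficiency 82≥71, torque 28.9≥19.3, cost 95≤462, mass 652≤1913).
S4: not dominated.
S5: not dominated (best efficiency).
S6: not dominated.
S7: not dominated.
S8: not dominated (best cost).
S9: not dominated (best torque).

S1, S4, S5, S6, S7, S8, S9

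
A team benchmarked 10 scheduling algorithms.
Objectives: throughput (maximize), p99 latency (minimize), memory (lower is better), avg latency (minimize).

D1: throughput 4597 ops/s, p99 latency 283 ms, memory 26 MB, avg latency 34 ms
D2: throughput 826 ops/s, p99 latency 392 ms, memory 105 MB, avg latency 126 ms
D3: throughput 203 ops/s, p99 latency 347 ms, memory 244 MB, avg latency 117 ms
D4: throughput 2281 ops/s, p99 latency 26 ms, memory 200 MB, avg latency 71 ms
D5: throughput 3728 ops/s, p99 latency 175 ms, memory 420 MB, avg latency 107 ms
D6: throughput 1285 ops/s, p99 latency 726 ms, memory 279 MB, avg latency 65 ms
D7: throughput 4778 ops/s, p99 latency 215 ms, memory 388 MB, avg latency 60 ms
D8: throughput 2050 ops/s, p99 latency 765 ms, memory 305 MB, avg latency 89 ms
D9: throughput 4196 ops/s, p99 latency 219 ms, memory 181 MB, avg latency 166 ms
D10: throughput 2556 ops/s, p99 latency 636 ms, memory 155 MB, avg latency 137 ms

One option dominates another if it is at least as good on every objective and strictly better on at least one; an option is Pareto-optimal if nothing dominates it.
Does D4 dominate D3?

D4 vs D3: throughput 2281≥203, p99 latency 26≤347, memory 200≤244, avg latency 71≤117 — D4 is at least as good on every objective with at least one strict improvement.

Yes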